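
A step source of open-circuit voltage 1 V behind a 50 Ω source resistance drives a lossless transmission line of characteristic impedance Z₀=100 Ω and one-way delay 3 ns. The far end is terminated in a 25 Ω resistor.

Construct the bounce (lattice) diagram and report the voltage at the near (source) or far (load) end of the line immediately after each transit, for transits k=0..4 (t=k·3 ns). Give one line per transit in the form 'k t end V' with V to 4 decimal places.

Γ_L=-0.600000, Γ_S=-0.333333; launch V₁=1·100/150=0.666667
k=0 src: V=0.6667
k=1 load: inc=0.666667, refl=0.666667·-0.600000=-0.4000; V=0.000000+0.666667+-0.400000=0.2667
k=2 src: inc=-0.400000, refl=-0.400000·-0.333333=0.1333; V=0.666667+-0.400000+0.133333=0.4000
k=3 load: inc=0.133333, refl=0.133333·-0.600000=-0.0800; V=0.266667+0.133333+-0.080000=0.3200
k=4 src: inc=-0.080000, refl=-0.080000·-0.333333=0.0267; V=0.400000+-0.080000+0.026667=0.3467

0 0 source 0.6667
1 3 load 0.2667
2 6 source 0.4000
3 9 load 0.3200
4 12 source 0.3467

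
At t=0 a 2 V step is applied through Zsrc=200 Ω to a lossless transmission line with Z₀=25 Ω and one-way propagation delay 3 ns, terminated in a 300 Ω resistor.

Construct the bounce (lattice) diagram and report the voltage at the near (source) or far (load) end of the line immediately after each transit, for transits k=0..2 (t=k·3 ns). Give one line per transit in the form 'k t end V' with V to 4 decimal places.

0 0 source 0.2222
1 3 load 0.4103
2 6 source 0.5565

Γ_L=0.846154, Γ_S=0.777778; launch V₁=2·25/225=0.222222
k=0 src: V=0.2222
k=1 load: inc=0.222222, refl=0.222222·0.846154=0.1880; V=0.000000+0.222222+0.188034=0.4103
k=2 src: inc=0.188034, refl=0.188034·0.777778=0.1462; V=0.222222+0.188034+0.146249=0.5565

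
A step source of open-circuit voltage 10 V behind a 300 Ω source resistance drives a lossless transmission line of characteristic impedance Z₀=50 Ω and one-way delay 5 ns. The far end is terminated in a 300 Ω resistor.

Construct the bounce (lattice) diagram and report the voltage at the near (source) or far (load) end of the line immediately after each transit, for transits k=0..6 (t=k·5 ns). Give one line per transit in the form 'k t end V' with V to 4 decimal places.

Γ_L=0.714286, Γ_S=0.714286; launch V₁=10·50/350=1.428571
k=0 src: V=1.4286
k=1 load: inc=1.428571, refl=1.428571·0.714286=1.0204; V=0.000000+1.428571+1.020408=2.4490
k=2 src: inc=1.020408, refl=1.020408·0.714286=0.7289; V=1.428571+1.020408+0.728863=3.1778
k=3 load: inc=0.728863, refl=0.728863·0.714286=0.5206; V=2.448980+0.728863+0.520616=3.6985
k=4 src: inc=0.520616, refl=0.520616·0.714286=0.3719; V=3.177843+0.520616+0.371869=4.0703
k=5 load: inc=0.371869, refl=0.371869·0.714286=0.2656; V=3.698459+0.371869+0.265621=4.3359
k=6 src: inc=0.265621, refl=0.265621·0.714286=0.1897; V=4.070328+0.265621+0.189729=4.5257

0 0 source 1.4286
1 5 load 2.4490
2 10 source 3.1778
3 15 load 3.6985
4 20 source 4.0703
5 25 load 4.3359
6 30 source 4.5257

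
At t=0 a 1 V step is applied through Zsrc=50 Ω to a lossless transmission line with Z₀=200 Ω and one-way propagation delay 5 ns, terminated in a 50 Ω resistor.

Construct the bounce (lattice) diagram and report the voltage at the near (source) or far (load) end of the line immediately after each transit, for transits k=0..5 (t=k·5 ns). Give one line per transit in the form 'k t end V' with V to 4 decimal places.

Γ_L=-0.600000, Γ_S=-0.600000; launch V₁=1·200/250=0.800000
k=0 src: V=0.8000
k=1 load: inc=0.800000, refl=0.800000·-0.600000=-0.4800; V=0.000000+0.800000+-0.480000=0.3200
k=2 src: inc=-0.480000, refl=-0.480000·-0.600000=0.2880; V=0.800000+-0.480000+0.288000=0.6080
k=3 load: inc=0.288000, refl=0.288000·-0.600000=-0.1728; V=0.320000+0.288000+-0.172800=0.4352
k=4 src: inc=-0.172800, refl=-0.172800·-0.600000=0.1037; V=0.608000+-0.172800+0.103680=0.5389
k=5 load: inc=0.103680, refl=0.103680·-0.600000=-0.0622; V=0.435200+0.103680+-0.062208=0.4767

0 0 source 0.8000
1 5 load 0.3200
2 10 source 0.6080
3 15 load 0.4352
4 20 source 0.5389
5 25 load 0.4767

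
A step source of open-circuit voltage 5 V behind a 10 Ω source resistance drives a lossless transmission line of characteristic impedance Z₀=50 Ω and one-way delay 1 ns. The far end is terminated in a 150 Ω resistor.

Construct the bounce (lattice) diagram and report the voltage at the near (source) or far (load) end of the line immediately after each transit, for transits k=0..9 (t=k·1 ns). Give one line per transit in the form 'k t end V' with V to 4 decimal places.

Γ_L=0.500000, Γ_S=-0.666667; launch V₁=5·50/60=4.166667
k=0 src: V=4.1667
k=1 load: inc=4.166667, refl=4.166667·0.500000=2.0833; V=0.000000+4.166667+2.083333=6.2500
k=2 src: inc=2.083333, refl=2.083333·-0.666667=-1.3889; V=4.166667+2.083333+-1.388889=4.8611
k=3 load: inc=-1.388889, refl=-1.388889·0.500000=-0.6944; V=6.250000+-1.388889+-0.694444=4.1667
k=4 src: inc=-0.694444, refl=-0.694444·-0.666667=0.4630; V=4.861111+-0.694444+0.462963=4.6296
k=5 load: inc=0.462963, refl=0.462963·0.500000=0.2315; V=4.166667+0.462963+0.231481=4.8611
k=6 src: inc=0.231481, refl=0.231481·-0.666667=-0.1543; V=4.629630+0.231481+-0.154321=4.7068
k=7 load: inc=-0.154321, refl=-0.154321·0.500000=-0.0772; V=4.861111+-0.154321+-0.077160=4.6296
k=8 src: inc=-0.077160, refl=-0.077160·-0.666667=0.0514; V=4.706790+-0.077160+0.051440=4.6811
k=9 load: inc=0.051440, refl=0.051440·0.500000=0.0257; V=4.629630+0.051440+0.025720=4.7068

0 0 source 4.1667
1 1 load 6.2500
2 2 source 4.8611
3 3 load 4.1667
4 4 source 4.6296
5 5 load 4.8611
6 6 source 4.7068
7 7 load 4.6296
8 8 source 4.6811
9 9 load 4.7068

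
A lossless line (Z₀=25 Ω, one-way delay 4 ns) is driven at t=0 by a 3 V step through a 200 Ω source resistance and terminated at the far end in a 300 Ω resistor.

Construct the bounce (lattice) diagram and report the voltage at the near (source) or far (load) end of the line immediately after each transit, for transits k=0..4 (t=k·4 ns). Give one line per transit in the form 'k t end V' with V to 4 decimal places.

0 0 source 0.3333
1 4 load 0.6154
2 8 source 0.8348
3 12 load 1.0204
4 16 source 1.1648

Γ_L=0.846154, Γ_S=0.777778; launch V₁=3·25/225=0.333333
k=0 src: V=0.3333
k=1 load: inc=0.333333, refl=0.333333·0.846154=0.2821; V=0.000000+0.333333+0.282051=0.6154
k=2 src: inc=0.282051, refl=0.282051·0.777778=0.2194; V=0.333333+0.282051+0.219373=0.8348
k=3 load: inc=0.219373, refl=0.219373·0.846154=0.1856; V=0.615385+0.219373+0.185623=1.0204
k=4 src: inc=0.185623, refl=0.185623·0.777778=0.1444; V=0.834758+0.185623+0.144374=1.1648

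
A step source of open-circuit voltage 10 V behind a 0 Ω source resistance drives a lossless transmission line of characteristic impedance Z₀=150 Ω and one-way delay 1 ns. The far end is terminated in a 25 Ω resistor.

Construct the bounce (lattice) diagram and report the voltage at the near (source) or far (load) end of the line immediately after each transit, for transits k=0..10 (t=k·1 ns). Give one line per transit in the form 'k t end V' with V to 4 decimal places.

0 0 source 10.0000
1 1 load 2.8571
2 2 source 10.0000
3 3 load 4.8980
4 4 source 10.0000
5 5 load 6.3557
6 6 source 10.0000
7 7 load 7.3969
8 8 source 10.0000
9 9 load 8.1407
10 10 source 10.0000

Γ_L=-0.714286, Γ_S=-1.000000; launch V₁=10·150/150=10.000000
k=0 src: V=10.0000
k=1 load: inc=10.000000, refl=10.000000·-0.714286=-7.1429; V=0.000000+10.000000+-7.142857=2.8571
k=2 src: inc=-7.142857, refl=-7.142857·-1.000000=7.1429; V=10.000000+-7.142857+7.142857=10.0000
k=3 load: inc=7.142857, refl=7.142857·-0.714286=-5.1020; V=2.857143+7.142857+-5.102041=4.8980
k=4 src: inc=-5.102041, refl=-5.102041·-1.000000=5.1020; V=10.000000+-5.102041+5.102041=10.0000
k=5 load: inc=5.102041, refl=5.102041·-0.714286=-3.6443; V=4.897959+5.102041+-3.644315=6.3557
k=6 src: inc=-3.644315, refl=-3.644315·-1.000000=3.6443; V=10.000000+-3.644315+3.644315=10.0000
k=7 load: inc=3.644315, refl=3.644315·-0.714286=-2.6031; V=6.355685+3.644315+-2.603082=7.3969
k=8 src: inc=-2.603082, refl=-2.603082·-1.000000=2.6031; V=10.000000+-2.603082+2.603082=10.0000
k=9 load: inc=2.603082, refl=2.603082·-0.714286=-1.8593; V=7.396918+2.603082+-1.859344=8.1407
k=10 src: inc=-1.859344, refl=-1.859344·-1.000000=1.8593; V=10.000000+-1.859344+1.859344=10.0000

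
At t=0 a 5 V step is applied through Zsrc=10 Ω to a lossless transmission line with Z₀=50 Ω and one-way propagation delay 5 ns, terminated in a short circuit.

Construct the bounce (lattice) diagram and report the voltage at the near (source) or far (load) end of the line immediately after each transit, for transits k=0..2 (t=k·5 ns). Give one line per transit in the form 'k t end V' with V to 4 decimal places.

0 0 source 4.1667
1 5 load 0.0000
2 10 source 2.7778

Γ_L=-1.000000, Γ_S=-0.666667; launch V₁=5·50/60=4.166667
k=0 src: V=4.1667
k=1 load: inc=4.166667, refl=4.166667·-1.000000=-4.1667; V=0.000000+4.166667+-4.166667=0.0000
k=2 src: inc=-4.166667, refl=-4.166667·-0.666667=2.7778; V=4.166667+-4.166667+2.777778=2.7778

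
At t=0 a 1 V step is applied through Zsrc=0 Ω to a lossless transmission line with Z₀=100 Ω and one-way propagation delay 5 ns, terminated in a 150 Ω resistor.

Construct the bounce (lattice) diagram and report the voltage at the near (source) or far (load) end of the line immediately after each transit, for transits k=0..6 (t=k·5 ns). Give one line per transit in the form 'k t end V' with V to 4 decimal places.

0 0 source 1.0000
1 5 load 1.2000
2 10 source 1.0000
3 15 load 0.9600
4 20 source 1.0000
5 25 load 1.0080
6 30 source 1.0000

Γ_L=0.200000, Γ_S=-1.000000; launch V₁=1·100/100=1.000000
k=0 src: V=1.0000
k=1 load: inc=1.000000, refl=1.000000·0.200000=0.2000; V=0.000000+1.000000+0.200000=1.2000
k=2 src: inc=0.200000, refl=0.200000·-1.000000=-0.2000; V=1.000000+0.200000+-0.200000=1.0000
k=3 load: inc=-0.200000, refl=-0.200000·0.200000=-0.0400; V=1.200000+-0.200000+-0.040000=0.9600
k=4 src: inc=-0.040000, refl=-0.040000·-1.000000=0.0400; V=1.000000+-0.040000+0.040000=1.0000
k=5 load: inc=0.040000, refl=0.040000·0.200000=0.0080; V=0.960000+0.040000+0.008000=1.0080
k=6 src: inc=0.008000, refl=0.008000·-1.000000=-0.0080; V=1.000000+0.008000+-0.008000=1.0000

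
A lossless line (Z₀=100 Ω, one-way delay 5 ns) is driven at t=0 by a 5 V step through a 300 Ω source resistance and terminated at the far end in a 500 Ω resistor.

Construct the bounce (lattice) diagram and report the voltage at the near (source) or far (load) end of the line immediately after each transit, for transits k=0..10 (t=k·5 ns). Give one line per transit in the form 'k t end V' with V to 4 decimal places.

Γ_L=0.666667, Γ_S=0.500000; launch V₁=5·100/400=1.250000
k=0 src: V=1.2500
k=1 load: inc=1.250000, refl=1.250000·0.666667=0.8333; V=0.000000+1.250000+0.833333=2.0833
k=2 src: inc=0.833333, refl=0.833333·0.500000=0.4167; V=1.250000+0.833333+0.416667=2.5000
k=3 load: inc=0.416667, refl=0.416667·0.666667=0.2778; V=2.083333+0.416667+0.277778=2.7778
k=4 src: inc=0.277778, refl=0.277778·0.500000=0.1389; V=2.500000+0.277778+0.138889=2.9167
k=5 load: inc=0.138889, refl=0.138889·0.666667=0.0926; V=2.777778+0.138889+0.092593=3.0093
k=6 src: inc=0.092593, refl=0.092593·0.500000=0.0463; V=2.916667+0.092593+0.046296=3.0556
k=7 load: inc=0.046296, refl=0.046296·0.666667=0.0309; V=3.009259+0.046296+0.030864=3.0864
k=8 src: inc=0.030864, refl=0.030864·0.500000=0.0154; V=3.055556+0.030864+0.015432=3.1019
k=9 load: inc=0.015432, refl=0.015432·0.666667=0.0103; V=3.086420+0.015432+0.010288=3.1121
k=10 src: inc=0.010288, refl=0.010288·0.500000=0.0051; V=3.101852+0.010288+0.005144=3.1173

0 0 source 1.2500
1 5 load 2.0833
2 10 source 2.5000
3 15 load 2.7778
4 20 source 2.9167
5 25 load 3.0093
6 30 source 3.0556
7 35 load 3.0864
8 40 source 3.1019
9 45 load 3.1121
10 50 source 3.1173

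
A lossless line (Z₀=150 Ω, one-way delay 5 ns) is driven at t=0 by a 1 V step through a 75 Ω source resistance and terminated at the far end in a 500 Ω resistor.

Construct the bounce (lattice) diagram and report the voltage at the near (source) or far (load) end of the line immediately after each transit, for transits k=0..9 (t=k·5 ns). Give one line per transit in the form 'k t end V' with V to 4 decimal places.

Γ_L=0.538462, Γ_S=-0.333333; launch V₁=1·150/225=0.666667
k=0 src: V=0.6667
k=1 load: inc=0.666667, refl=0.666667·0.538462=0.3590; V=0.000000+0.666667+0.358974=1.0256
k=2 src: inc=0.358974, refl=0.358974·-0.333333=-0.1197; V=0.666667+0.358974+-0.119658=0.9060
k=3 load: inc=-0.119658, refl=-0.119658·0.538462=-0.0644; V=1.025641+-0.119658+-0.064431=0.8416
k=4 src: inc=-0.064431, refl=-0.064431·-0.333333=0.0215; V=0.905983+-0.064431+0.021477=0.8630
k=5 load: inc=0.021477, refl=0.021477·0.538462=0.0116; V=0.841552+0.021477+0.011565=0.8746
k=6 src: inc=0.011565, refl=0.011565·-0.333333=-0.0039; V=0.863029+0.011565+-0.003855=0.8707
k=7 load: inc=-0.003855, refl=-0.003855·0.538462=-0.0021; V=0.874593+-0.003855+-0.002076=0.8687
k=8 src: inc=-0.002076, refl=-0.002076·-0.333333=0.0007; V=0.870738+-0.002076+0.000692=0.8694
k=9 load: inc=0.000692, refl=0.000692·0.538462=0.0004; V=0.868663+0.000692+0.000373=0.8697

0 0 source 0.6667
1 5 load 1.0256
2 10 source 0.9060
3 15 load 0.8416
4 20 source 0.8630
5 25 load 0.8746
6 30 source 0.8707
7 35 load 0.8687
8 40 source 0.8694
9 45 load 0.8697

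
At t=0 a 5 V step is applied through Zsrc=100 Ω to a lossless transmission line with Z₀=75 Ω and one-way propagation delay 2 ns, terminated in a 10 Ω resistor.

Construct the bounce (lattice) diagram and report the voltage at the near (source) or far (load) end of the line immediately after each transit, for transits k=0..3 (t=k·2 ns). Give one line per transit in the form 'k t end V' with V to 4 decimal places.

0 0 source 2.1429
1 2 load 0.5042
2 4 source 0.2701
3 6 load 0.4491

Γ_L=-0.764706, Γ_S=0.142857; launch V₁=5·75/175=2.142857
k=0 src: V=2.1429
k=1 load: inc=2.142857, refl=2.142857·-0.764706=-1.6387; V=0.000000+2.142857+-1.638655=0.5042
k=2 src: inc=-1.638655, refl=-1.638655·0.142857=-0.2341; V=2.142857+-1.638655+-0.234094=0.2701
k=3 load: inc=-0.234094, refl=-0.234094·-0.764706=0.1790; V=0.504202+-0.234094+0.179013=0.4491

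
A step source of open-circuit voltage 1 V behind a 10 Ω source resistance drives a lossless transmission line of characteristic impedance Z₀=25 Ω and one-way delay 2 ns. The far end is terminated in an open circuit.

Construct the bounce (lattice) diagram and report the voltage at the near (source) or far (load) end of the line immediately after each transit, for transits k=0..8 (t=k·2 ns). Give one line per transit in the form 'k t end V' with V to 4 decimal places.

Γ_L=1.000000, Γ_S=-0.428571; launch V₁=1·25/35=0.714286
k=0 src: V=0.7143
k=1 load: inc=0.714286, refl=0.714286·1.000000=0.7143; V=0.000000+0.714286+0.714286=1.4286
k=2 src: inc=0.714286, refl=0.714286·-0.428571=-0.3061; V=0.714286+0.714286+-0.306122=1.1224
k=3 load: inc=-0.306122, refl=-0.306122·1.000000=-0.3061; V=1.428571+-0.306122+-0.306122=0.8163
k=4 src: inc=-0.306122, refl=-0.306122·-0.428571=0.1312; V=1.122449+-0.306122+0.131195=0.9475
k=5 load: inc=0.131195, refl=0.131195·1.000000=0.1312; V=0.816327+0.131195+0.131195=1.0787
k=6 src: inc=0.131195, refl=0.131195·-0.428571=-0.0562; V=0.947522+0.131195+-0.056227=1.0225
k=7 load: inc=-0.056227, refl=-0.056227·1.000000=-0.0562; V=1.078717+-0.056227+-0.056227=0.9663
k=8 src: inc=-0.056227, refl=-0.056227·-0.428571=0.0241; V=1.022491+-0.056227+0.024097=0.9904

0 0 source 0.7143
1 2 load 1.4286
2 4 source 1.1224
3 6 load 0.8163
4 8 source 0.9475
5 10 load 1.0787
6 12 source 1.0225
7 14 load 0.9663
8 16 source 0.9904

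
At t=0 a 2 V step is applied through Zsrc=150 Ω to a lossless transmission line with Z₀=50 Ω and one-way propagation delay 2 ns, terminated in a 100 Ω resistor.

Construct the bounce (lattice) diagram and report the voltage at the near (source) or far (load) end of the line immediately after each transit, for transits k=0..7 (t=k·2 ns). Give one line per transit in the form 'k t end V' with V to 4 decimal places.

0 0 source 0.5000
1 2 load 0.6667
2 4 source 0.7500
3 6 load 0.7778
4 8 source 0.7917
5 10 load 0.7963
6 12 source 0.7986
7 14 load 0.7994

Γ_L=0.333333, Γ_S=0.500000; launch V₁=2·50/200=0.500000
k=0 src: V=0.5000
k=1 load: inc=0.500000, refl=0.500000·0.333333=0.1667; V=0.000000+0.500000+0.166667=0.6667
k=2 src: inc=0.166667, refl=0.166667·0.500000=0.0833; V=0.500000+0.166667+0.083333=0.7500
k=3 load: inc=0.083333, refl=0.083333·0.333333=0.0278; V=0.666667+0.083333+0.027778=0.7778
k=4 src: inc=0.027778, refl=0.027778·0.500000=0.0139; V=0.750000+0.027778+0.013889=0.7917
k=5 load: inc=0.013889, refl=0.013889·0.333333=0.0046; V=0.777778+0.013889+0.004630=0.7963
k=6 src: inc=0.004630, refl=0.004630·0.500000=0.0023; V=0.791667+0.004630+0.002315=0.7986
k=7 load: inc=0.002315, refl=0.002315·0.333333=0.0008; V=0.796296+0.002315+0.000772=0.7994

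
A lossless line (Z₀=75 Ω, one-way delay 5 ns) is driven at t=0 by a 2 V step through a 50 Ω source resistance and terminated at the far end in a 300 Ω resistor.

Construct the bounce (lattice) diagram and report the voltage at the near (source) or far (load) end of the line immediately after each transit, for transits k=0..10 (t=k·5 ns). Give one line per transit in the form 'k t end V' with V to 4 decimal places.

0 0 source 1.2000
1 5 load 1.9200
2 10 source 1.7760
3 15 load 1.6896
4 20 source 1.7069
5 25 load 1.7172
6 30 source 1.7152
7 35 load 1.7139
8 40 source 1.7142
9 45 load 1.7143
10 50 source 1.7143

Γ_L=0.600000, Γ_S=-0.200000; launch V₁=2·75/125=1.200000
k=0 src: V=1.2000
k=1 load: inc=1.200000, refl=1.200000·0.600000=0.7200; V=0.000000+1.200000+0.720000=1.9200
k=2 src: inc=0.720000, refl=0.720000·-0.200000=-0.1440; V=1.200000+0.720000+-0.144000=1.7760
k=3 load: inc=-0.144000, refl=-0.144000·0.600000=-0.0864; V=1.920000+-0.144000+-0.086400=1.6896
k=4 src: inc=-0.086400, refl=-0.086400·-0.200000=0.0173; V=1.776000+-0.086400+0.017280=1.7069
k=5 load: inc=0.017280, refl=0.017280·0.600000=0.0104; V=1.689600+0.017280+0.010368=1.7172
k=6 src: inc=0.010368, refl=0.010368·-0.200000=-0.0021; V=1.706880+0.010368+-0.002074=1.7152
k=7 load: inc=-0.002074, refl=-0.002074·0.600000=-0.0012; V=1.717248+-0.002074+-0.001244=1.7139
k=8 src: inc=-0.001244, refl=-0.001244·-0.200000=0.0002; V=1.715174+-0.001244+0.000249=1.7142
k=9 load: inc=0.000249, refl=0.000249·0.600000=0.0001; V=1.713930+0.000249+0.000149=1.7143
k=10 src: inc=0.000149, refl=0.000149·-0.200000=-0.0000; V=1.714179+0.000149+-0.000030=1.7143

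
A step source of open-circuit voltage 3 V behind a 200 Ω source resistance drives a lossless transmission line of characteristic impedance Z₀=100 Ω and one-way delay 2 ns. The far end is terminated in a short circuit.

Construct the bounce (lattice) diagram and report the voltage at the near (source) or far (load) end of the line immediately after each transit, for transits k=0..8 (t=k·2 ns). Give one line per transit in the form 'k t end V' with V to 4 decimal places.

Γ_L=-1.000000, Γ_S=0.333333; launch V₁=3·100/300=1.000000
k=0 src: V=1.0000
k=1 load: inc=1.000000, refl=1.000000·-1.000000=-1.0000; V=0.000000+1.000000+-1.000000=0.0000
k=2 src: inc=-1.000000, refl=-1.000000·0.333333=-0.3333; V=1.000000+-1.000000+-0.333333=-0.3333
k=3 load: inc=-0.333333, refl=-0.333333·-1.000000=0.3333; V=0.000000+-0.333333+0.333333=0.0000
k=4 src: inc=0.333333, refl=0.333333·0.333333=0.1111; V=-0.333333+0.333333+0.111111=0.1111
k=5 load: inc=0.111111, refl=0.111111·-1.000000=-0.1111; V=0.000000+0.111111+-0.111111=0.0000
k=6 src: inc=-0.111111, refl=-0.111111·0.333333=-0.0370; V=0.111111+-0.111111+-0.037037=-0.0370
k=7 load: inc=-0.037037, refl=-0.037037·-1.000000=0.0370; V=0.000000+-0.037037+0.037037=0.0000
k=8 src: inc=0.037037, refl=0.037037·0.333333=0.0123; V=-0.037037+0.037037+0.012346=0.0123

0 0 source 1.0000
1 2 load 0.0000
2 4 source -0.3333
3 6 load 0.0000
4 8 source 0.1111
5 10 load 0.0000
6 12 source -0.0370
7 14 load 0.0000
8 16 source 0.0123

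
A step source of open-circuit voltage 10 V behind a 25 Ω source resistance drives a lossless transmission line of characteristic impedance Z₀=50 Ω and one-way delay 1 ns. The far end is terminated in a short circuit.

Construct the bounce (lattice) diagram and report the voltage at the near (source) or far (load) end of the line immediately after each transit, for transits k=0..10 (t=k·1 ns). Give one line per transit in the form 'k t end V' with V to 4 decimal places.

Γ_L=-1.000000, Γ_S=-0.333333; launch V₁=10·50/75=6.666667
k=0 src: V=6.6667
k=1 load: inc=6.666667, refl=6.666667·-1.000000=-6.6667; V=0.000000+6.666667+-6.666667=0.0000
k=2 src: inc=-6.666667, refl=-6.666667·-0.333333=2.2222; V=6.666667+-6.666667+2.222222=2.2222
k=3 load: inc=2.222222, refl=2.222222·-1.000000=-2.2222; V=0.000000+2.222222+-2.222222=0.0000
k=4 src: inc=-2.222222, refl=-2.222222·-0.333333=0.7407; V=2.222222+-2.222222+0.740741=0.7407
k=5 load: inc=0.740741, refl=0.740741·-1.000000=-0.7407; V=0.000000+0.740741+-0.740741=0.0000
k=6 src: inc=-0.740741, refl=-0.740741·-0.333333=0.2469; V=0.740741+-0.740741+0.246914=0.2469
k=7 load: inc=0.246914, refl=0.246914·-1.000000=-0.2469; V=0.000000+0.246914+-0.246914=0.0000
k=8 src: inc=-0.246914, refl=-0.246914·-0.333333=0.0823; V=0.246914+-0.246914+0.082305=0.0823
k=9 load: inc=0.082305, refl=0.082305·-1.000000=-0.0823; V=0.000000+0.082305+-0.082305=0.0000
k=10 src: inc=-0.082305, refl=-0.082305·-0.333333=0.0274; V=0.082305+-0.082305+0.027435=0.0274

0 0 source 6.6667
1 1 load 0.0000
2 2 source 2.2222
3 3 load 0.0000
4 4 source 0.7407
5 5 load 0.0000
6 6 source 0.2469
7 7 load 0.0000
8 8 source 0.0823
9 9 load 0.0000
10 10 source 0.0274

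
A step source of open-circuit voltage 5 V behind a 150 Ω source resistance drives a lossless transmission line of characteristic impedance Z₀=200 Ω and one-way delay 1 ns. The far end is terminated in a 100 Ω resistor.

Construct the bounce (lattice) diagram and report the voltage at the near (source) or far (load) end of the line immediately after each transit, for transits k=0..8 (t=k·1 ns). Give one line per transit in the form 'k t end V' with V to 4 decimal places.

Γ_L=-0.333333, Γ_S=-0.142857; launch V₁=5·200/350=2.857143
k=0 src: V=2.8571
k=1 load: inc=2.857143, refl=2.857143·-0.333333=-0.9524; V=0.000000+2.857143+-0.952381=1.9048
k=2 src: inc=-0.952381, refl=-0.952381·-0.142857=0.1361; V=2.857143+-0.952381+0.136054=2.0408
k=3 load: inc=0.136054, refl=0.136054·-0.333333=-0.0454; V=1.904762+0.136054+-0.045351=1.9955
k=4 src: inc=-0.045351, refl=-0.045351·-0.142857=0.0065; V=2.040816+-0.045351+0.006479=2.0019
k=5 load: inc=0.006479, refl=0.006479·-0.333333=-0.0022; V=1.995465+0.006479+-0.002160=1.9998
k=6 src: inc=-0.002160, refl=-0.002160·-0.142857=0.0003; V=2.001944+-0.002160+0.000309=2.0001
k=7 load: inc=0.000309, refl=0.000309·-0.333333=-0.0001; V=1.999784+0.000309+-0.000103=2.0000
k=8 src: inc=-0.000103, refl=-0.000103·-0.142857=0.0000; V=2.000093+-0.000103+0.000015=2.0000

0 0 source 2.8571
1 1 load 1.9048
2 2 source 2.0408
3 3 load 1.9955
4 4 source 2.0019
5 5 load 1.9998
6 6 source 2.0001
7 7 load 2.0000
8 8 source 2.0000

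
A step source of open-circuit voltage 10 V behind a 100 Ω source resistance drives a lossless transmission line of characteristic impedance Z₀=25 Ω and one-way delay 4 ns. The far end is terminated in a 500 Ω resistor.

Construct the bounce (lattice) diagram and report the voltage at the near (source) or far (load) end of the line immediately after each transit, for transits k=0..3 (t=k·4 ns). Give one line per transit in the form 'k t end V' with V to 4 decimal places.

0 0 source 2.0000
1 4 load 3.8095
2 8 source 4.8952
3 12 load 5.8776

Γ_L=0.904762, Γ_S=0.600000; launch V₁=10·25/125=2.000000
k=0 src: V=2.0000
k=1 load: inc=2.000000, refl=2.000000·0.904762=1.8095; V=0.000000+2.000000+1.809524=3.8095
k=2 src: inc=1.809524, refl=1.809524·0.600000=1.0857; V=2.000000+1.809524+1.085714=4.8952
k=3 load: inc=1.085714, refl=1.085714·0.904762=0.9823; V=3.809524+1.085714+0.982313=5.8776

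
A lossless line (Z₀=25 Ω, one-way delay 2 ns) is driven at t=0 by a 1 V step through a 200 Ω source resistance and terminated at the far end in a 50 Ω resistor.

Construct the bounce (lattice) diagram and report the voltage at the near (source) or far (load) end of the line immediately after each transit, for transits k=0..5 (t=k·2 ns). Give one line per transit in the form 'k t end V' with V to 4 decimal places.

0 0 source 0.1111
1 2 load 0.1481
2 4 source 0.1770
3 6 load 0.1866
4 8 source 0.1940
5 10 load 0.1965

Γ_L=0.333333, Γ_S=0.777778; launch V₁=1·25/225=0.111111
k=0 src: V=0.1111
k=1 load: inc=0.111111, refl=0.111111·0.333333=0.0370; V=0.000000+0.111111+0.037037=0.1481
k=2 src: inc=0.037037, refl=0.037037·0.777778=0.0288; V=0.111111+0.037037+0.028807=0.1770
k=3 load: inc=0.028807, refl=0.028807·0.333333=0.0096; V=0.148148+0.028807+0.009602=0.1866
k=4 src: inc=0.009602, refl=0.009602·0.777778=0.0075; V=0.176955+0.009602+0.007468=0.1940
k=5 load: inc=0.007468, refl=0.007468·0.333333=0.0025; V=0.186557+0.007468+0.002489=0.1965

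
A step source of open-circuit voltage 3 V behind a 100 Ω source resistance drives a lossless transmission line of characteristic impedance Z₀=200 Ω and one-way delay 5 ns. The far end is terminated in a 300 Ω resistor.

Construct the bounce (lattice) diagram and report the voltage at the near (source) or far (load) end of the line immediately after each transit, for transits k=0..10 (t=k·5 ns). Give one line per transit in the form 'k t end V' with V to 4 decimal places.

0 0 source 2.0000
1 5 load 2.4000
2 10 source 2.2667
3 15 load 2.2400
4 20 source 2.2489
5 25 load 2.2507
6 30 source 2.2501
7 35 load 2.2500
8 40 source 2.2500
9 45 load 2.2500
10 50 source 2.2500

Γ_L=0.200000, Γ_S=-0.333333; launch V₁=3·200/300=2.000000
k=0 src: V=2.0000
k=1 load: inc=2.000000, refl=2.000000·0.200000=0.4000; V=0.000000+2.000000+0.400000=2.4000
k=2 src: inc=0.400000, refl=0.400000·-0.333333=-0.1333; V=2.000000+0.400000+-0.133333=2.2667
k=3 load: inc=-0.133333, refl=-0.133333·0.200000=-0.0267; V=2.400000+-0.133333+-0.026667=2.2400
k=4 src: inc=-0.026667, refl=-0.026667·-0.333333=0.0089; V=2.266667+-0.026667+0.008889=2.2489
k=5 load: inc=0.008889, refl=0.008889·0.200000=0.0018; V=2.240000+0.008889+0.001778=2.2507
k=6 src: inc=0.001778, refl=0.001778·-0.333333=-0.0006; V=2.248889+0.001778+-0.000593=2.2501
k=7 load: inc=-0.000593, refl=-0.000593·0.200000=-0.0001; V=2.250667+-0.000593+-0.000119=2.2500
k=8 src: inc=-0.000119, refl=-0.000119·-0.333333=0.0000; V=2.250074+-0.000119+0.000040=2.2500
k=9 load: inc=0.000040, refl=0.000040·0.200000=0.0000; V=2.249956+0.000040+0.000008=2.2500
k=10 src: inc=0.000008, refl=0.000008·-0.333333=-0.0000; V=2.249995+0.000008+-0.000003=2.2500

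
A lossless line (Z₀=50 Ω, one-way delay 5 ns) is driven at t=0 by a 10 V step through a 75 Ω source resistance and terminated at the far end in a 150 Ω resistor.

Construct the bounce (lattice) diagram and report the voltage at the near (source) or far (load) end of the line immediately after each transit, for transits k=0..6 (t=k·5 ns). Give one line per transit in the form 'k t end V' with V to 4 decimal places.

0 0 source 4.0000
1 5 load 6.0000
2 10 source 6.4000
3 15 load 6.6000
4 20 source 6.6400
5 25 load 6.6600
6 30 source 6.6640

Γ_L=0.500000, Γ_S=0.200000; launch V₁=10·50/125=4.000000
k=0 src: V=4.0000
k=1 load: inc=4.000000, refl=4.000000·0.500000=2.0000; V=0.000000+4.000000+2.000000=6.0000
k=2 src: inc=2.000000, refl=2.000000·0.200000=0.4000; V=4.000000+2.000000+0.400000=6.4000
k=3 load: inc=0.400000, refl=0.400000·0.500000=0.2000; V=6.000000+0.400000+0.200000=6.6000
k=4 src: inc=0.200000, refl=0.200000·0.200000=0.0400; V=6.400000+0.200000+0.040000=6.6400
k=5 load: inc=0.040000, refl=0.040000·0.500000=0.0200; V=6.600000+0.040000+0.020000=6.6600
k=6 src: inc=0.020000, refl=0.020000·0.200000=0.0040; V=6.640000+0.020000+0.004000=6.6640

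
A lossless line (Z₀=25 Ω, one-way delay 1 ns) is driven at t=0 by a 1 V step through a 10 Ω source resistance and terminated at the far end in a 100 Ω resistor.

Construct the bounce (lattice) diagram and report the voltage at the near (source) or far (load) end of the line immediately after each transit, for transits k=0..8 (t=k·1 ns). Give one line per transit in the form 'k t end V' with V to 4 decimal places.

0 0 source 0.7143
1 1 load 1.1429
2 2 source 0.9592
3 3 load 0.8490
4 4 source 0.8962
5 5 load 0.9245
6 6 source 0.9124
7 7 load 0.9051
8 8 source 0.9082

Γ_L=0.600000, Γ_S=-0.428571; launch V₁=1·25/35=0.714286
k=0 src: V=0.7143
k=1 load: inc=0.714286, refl=0.714286·0.600000=0.4286; V=0.000000+0.714286+0.428571=1.1429
k=2 src: inc=0.428571, refl=0.428571·-0.428571=-0.1837; V=0.714286+0.428571+-0.183673=0.9592
k=3 load: inc=-0.183673, refl=-0.183673·0.600000=-0.1102; V=1.142857+-0.183673+-0.110204=0.8490
k=4 src: inc=-0.110204, refl=-0.110204·-0.428571=0.0472; V=0.959184+-0.110204+0.047230=0.8962
k=5 load: inc=0.047230, refl=0.047230·0.600000=0.0283; V=0.848980+0.047230+0.028338=0.9245
k=6 src: inc=0.028338, refl=0.028338·-0.428571=-0.0121; V=0.896210+0.028338+-0.012145=0.9124
k=7 load: inc=-0.012145, refl=-0.012145·0.600000=-0.0073; V=0.924548+-0.012145+-0.007287=0.9051
k=8 src: inc=-0.007287, refl=-0.007287·-0.428571=0.0031; V=0.912403+-0.007287+0.003123=0.9082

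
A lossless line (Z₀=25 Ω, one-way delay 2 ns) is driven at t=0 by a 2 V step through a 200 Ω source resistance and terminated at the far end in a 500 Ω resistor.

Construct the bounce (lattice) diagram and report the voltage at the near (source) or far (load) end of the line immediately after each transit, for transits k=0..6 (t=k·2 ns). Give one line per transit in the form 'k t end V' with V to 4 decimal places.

Γ_L=0.904762, Γ_S=0.777778; launch V₁=2·25/225=0.222222
k=0 src: V=0.2222
k=1 load: inc=0.222222, refl=0.222222·0.904762=0.2011; V=0.000000+0.222222+0.201058=0.4233
k=2 src: inc=0.201058, refl=0.201058·0.777778=0.1564; V=0.222222+0.201058+0.156379=0.5797
k=3 load: inc=0.156379, refl=0.156379·0.904762=0.1415; V=0.423280+0.156379+0.141485=0.7211
k=4 src: inc=0.141485, refl=0.141485·0.777778=0.1100; V=0.579659+0.141485+0.110044=0.8312
k=5 load: inc=0.110044, refl=0.110044·0.904762=0.0996; V=0.721144+0.110044+0.099564=0.9308
k=6 src: inc=0.099564, refl=0.099564·0.777778=0.0774; V=0.831189+0.099564+0.077439=1.0082

0 0 source 0.2222
1 2 load 0.4233
2 4 source 0.5797
3 6 load 0.7211
4 8 source 0.8312
5 10 load 0.9308
6 12 source 1.0082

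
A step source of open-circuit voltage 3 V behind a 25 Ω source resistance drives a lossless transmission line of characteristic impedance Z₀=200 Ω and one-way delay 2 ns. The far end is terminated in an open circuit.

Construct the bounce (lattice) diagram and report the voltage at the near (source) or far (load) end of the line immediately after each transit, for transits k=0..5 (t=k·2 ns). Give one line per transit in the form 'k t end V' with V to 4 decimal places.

Γ_L=1.000000, Γ_S=-0.777778; launch V₁=3·200/225=2.666667
k=0 src: V=2.6667
k=1 load: inc=2.666667, refl=2.666667·1.000000=2.6667; V=0.000000+2.666667+2.666667=5.3333
k=2 src: inc=2.666667, refl=2.666667·-0.777778=-2.0741; V=2.666667+2.666667+-2.074074=3.2593
k=3 load: inc=-2.074074, refl=-2.074074·1.000000=-2.0741; V=5.333333+-2.074074+-2.074074=1.1852
k=4 src: inc=-2.074074, refl=-2.074074·-0.777778=1.6132; V=3.259259+-2.074074+1.613169=2.7984
k=5 load: inc=1.613169, refl=1.613169·1.000000=1.6132; V=1.185185+1.613169+1.613169=4.4115

0 0 source 2.6667
1 2 load 5.3333
2 4 source 3.2593
3 6 load 1.1852
4 8 source 2.7984
5 10 load 4.4115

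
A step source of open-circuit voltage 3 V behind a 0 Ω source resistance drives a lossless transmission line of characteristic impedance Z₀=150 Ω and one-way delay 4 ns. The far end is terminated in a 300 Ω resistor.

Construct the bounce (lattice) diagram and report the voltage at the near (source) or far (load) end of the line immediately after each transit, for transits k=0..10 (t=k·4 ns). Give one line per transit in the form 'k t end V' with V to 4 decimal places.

Γ_L=0.333333, Γ_S=-1.000000; launch V₁=3·150/150=3.000000
k=0 src: V=3.0000
k=1 load: inc=3.000000, refl=3.000000·0.333333=1.0000; V=0.000000+3.000000+1.000000=4.0000
k=2 src: inc=1.000000, refl=1.000000·-1.000000=-1.0000; V=3.000000+1.000000+-1.000000=3.0000
k=3 load: inc=-1.000000, refl=-1.000000·0.333333=-0.3333; V=4.000000+-1.000000+-0.333333=2.6667
k=4 src: inc=-0.333333, refl=-0.333333·-1.000000=0.3333; V=3.000000+-0.333333+0.333333=3.0000
k=5 load: inc=0.333333, refl=0.333333·0.333333=0.1111; V=2.666667+0.333333+0.111111=3.1111
k=6 src: inc=0.111111, refl=0.111111·-1.000000=-0.1111; V=3.000000+0.111111+-0.111111=3.0000
k=7 load: inc=-0.111111, refl=-0.111111·0.333333=-0.0370; V=3.111111+-0.111111+-0.037037=2.9630
k=8 src: inc=-0.037037, refl=-0.037037·-1.000000=0.0370; V=3.000000+-0.037037+0.037037=3.0000
k=9 load: inc=0.037037, refl=0.037037·0.333333=0.0123; V=2.962963+0.037037+0.012346=3.0123
k=10 src: inc=0.012346, refl=0.012346·-1.000000=-0.0123; V=3.000000+0.012346+-0.012346=3.0000

0 0 source 3.0000
1 4 load 4.0000
2 8 source 3.0000
3 12 load 2.6667
4 16 source 3.0000
5 20 load 3.1111
6 24 source 3.0000
7 28 load 2.9630
8 32 source 3.0000
9 36 load 3.0123
10 40 source 3.0000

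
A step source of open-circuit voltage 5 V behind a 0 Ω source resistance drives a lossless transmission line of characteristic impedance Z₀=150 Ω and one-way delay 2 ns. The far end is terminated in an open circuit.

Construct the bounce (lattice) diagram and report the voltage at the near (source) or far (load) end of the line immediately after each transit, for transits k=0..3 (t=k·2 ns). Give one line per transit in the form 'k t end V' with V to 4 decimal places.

0 0 source 5.0000
1 2 load 10.0000
2 4 source 5.0000
3 6 load 0.0000

Γ_L=1.000000, Γ_S=-1.000000; launch V₁=5·150/150=5.000000
k=0 src: V=5.0000
k=1 load: inc=5.000000, refl=5.000000·1.000000=5.0000; V=0.000000+5.000000+5.000000=10.0000
k=2 src: inc=5.000000, refl=5.000000·-1.000000=-5.0000; V=5.000000+5.000000+-5.000000=5.0000
k=3 load: inc=-5.000000, refl=-5.000000·1.000000=-5.0000; V=10.000000+-5.000000+-5.000000=0.0000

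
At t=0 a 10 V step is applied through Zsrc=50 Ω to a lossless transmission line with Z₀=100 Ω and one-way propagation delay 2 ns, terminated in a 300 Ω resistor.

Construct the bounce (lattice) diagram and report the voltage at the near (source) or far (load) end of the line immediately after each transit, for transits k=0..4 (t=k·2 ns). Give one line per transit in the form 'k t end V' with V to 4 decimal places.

Γ_L=0.500000, Γ_S=-0.333333; launch V₁=10·100/150=6.666667
k=0 src: V=6.6667
k=1 load: inc=6.666667, refl=6.666667·0.500000=3.3333; V=0.000000+6.666667+3.333333=10.0000
k=2 src: inc=3.333333, refl=3.333333·-0.333333=-1.1111; V=6.666667+3.333333+-1.111111=8.8889
k=3 load: inc=-1.111111, refl=-1.111111·0.500000=-0.5556; V=10.000000+-1.111111+-0.555556=8.3333
k=4 src: inc=-0.555556, refl=-0.555556·-0.333333=0.1852; V=8.888889+-0.555556+0.185185=8.5185

0 0 source 6.6667
1 2 load 10.0000
2 4 source 8.8889
3 6 load 8.3333
4 8 source 8.5185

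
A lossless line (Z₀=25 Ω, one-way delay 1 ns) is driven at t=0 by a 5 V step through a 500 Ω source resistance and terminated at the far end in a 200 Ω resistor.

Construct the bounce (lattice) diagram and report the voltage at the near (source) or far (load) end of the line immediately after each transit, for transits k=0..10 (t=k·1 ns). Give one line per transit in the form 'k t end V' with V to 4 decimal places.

0 0 source 0.2381
1 1 load 0.4233
2 2 source 0.5908
3 3 load 0.7211
4 4 source 0.8390
5 5 load 0.9308
6 6 source 1.0137
7 7 load 1.0783
8 8 source 1.1366
9 9 load 1.1821
10 10 source 1.2231

Γ_L=0.777778, Γ_S=0.904762; launch V₁=5·25/525=0.238095
k=0 src: V=0.2381
k=1 load: inc=0.238095, refl=0.238095·0.777778=0.1852; V=0.000000+0.238095+0.185185=0.4233
k=2 src: inc=0.185185, refl=0.185185·0.904762=0.1675; V=0.238095+0.185185+0.167549=0.5908
k=3 load: inc=0.167549, refl=0.167549·0.777778=0.1303; V=0.423280+0.167549+0.130316=0.7211
k=4 src: inc=0.130316, refl=0.130316·0.904762=0.1179; V=0.590829+0.130316+0.117905=0.8390
k=5 load: inc=0.117905, refl=0.117905·0.777778=0.0917; V=0.721144+0.117905+0.091704=0.9308
k=6 src: inc=0.091704, refl=0.091704·0.904762=0.0830; V=0.839049+0.091704+0.082970=1.0137
k=7 load: inc=0.082970, refl=0.082970·0.777778=0.0645; V=0.930752+0.082970+0.064532=1.0783
k=8 src: inc=0.064532, refl=0.064532·0.904762=0.0584; V=1.013722+0.064532+0.058386=1.1366
k=9 load: inc=0.058386, refl=0.058386·0.777778=0.0454; V=1.078254+0.058386+0.045411=1.1821
k=10 src: inc=0.045411, refl=0.045411·0.904762=0.0411; V=1.136641+0.045411+0.041087=1.2231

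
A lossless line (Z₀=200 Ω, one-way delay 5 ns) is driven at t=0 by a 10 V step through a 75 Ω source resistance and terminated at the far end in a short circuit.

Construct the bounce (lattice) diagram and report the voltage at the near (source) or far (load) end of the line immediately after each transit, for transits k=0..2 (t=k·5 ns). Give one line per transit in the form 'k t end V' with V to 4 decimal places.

0 0 source 7.2727
1 5 load 0.0000
2 10 source 3.3058

Γ_L=-1.000000, Γ_S=-0.454545; launch V₁=10·200/275=7.272727
k=0 src: V=7.2727
k=1 load: inc=7.272727, refl=7.272727·-1.000000=-7.2727; V=0.000000+7.272727+-7.272727=0.0000
k=2 src: inc=-7.272727, refl=-7.272727·-0.454545=3.3058; V=7.272727+-7.272727+3.305785=3.3058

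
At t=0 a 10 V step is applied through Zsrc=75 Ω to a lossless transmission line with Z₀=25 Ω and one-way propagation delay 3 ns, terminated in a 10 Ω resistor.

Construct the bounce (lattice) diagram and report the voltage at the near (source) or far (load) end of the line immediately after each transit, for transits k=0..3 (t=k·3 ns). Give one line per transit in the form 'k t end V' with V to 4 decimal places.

0 0 source 2.5000
1 3 load 1.4286
2 6 source 0.8929
3 9 load 1.1224

Γ_L=-0.428571, Γ_S=0.500000; launch V₁=10·25/100=2.500000
k=0 src: V=2.5000
k=1 load: inc=2.500000, refl=2.500000·-0.428571=-1.0714; V=0.000000+2.500000+-1.071429=1.4286
k=2 src: inc=-1.071429, refl=-1.071429·0.500000=-0.5357; V=2.500000+-1.071429+-0.535714=0.8929
k=3 load: inc=-0.535714, refl=-0.535714·-0.428571=0.2296; V=1.428571+-0.535714+0.229592=1.1224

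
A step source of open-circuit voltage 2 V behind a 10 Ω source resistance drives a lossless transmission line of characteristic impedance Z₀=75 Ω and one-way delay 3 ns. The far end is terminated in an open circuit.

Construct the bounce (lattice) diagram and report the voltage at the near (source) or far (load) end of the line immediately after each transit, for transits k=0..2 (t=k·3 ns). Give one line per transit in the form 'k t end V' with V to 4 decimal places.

Γ_L=1.000000, Γ_S=-0.764706; launch V₁=2·75/85=1.764706
k=0 src: V=1.7647
k=1 load: inc=1.764706, refl=1.764706·1.000000=1.7647; V=0.000000+1.764706+1.764706=3.5294
k=2 src: inc=1.764706, refl=1.764706·-0.764706=-1.3495; V=1.764706+1.764706+-1.349481=2.1799

0 0 source 1.7647
1 3 load 3.5294
2 6 source 2.1799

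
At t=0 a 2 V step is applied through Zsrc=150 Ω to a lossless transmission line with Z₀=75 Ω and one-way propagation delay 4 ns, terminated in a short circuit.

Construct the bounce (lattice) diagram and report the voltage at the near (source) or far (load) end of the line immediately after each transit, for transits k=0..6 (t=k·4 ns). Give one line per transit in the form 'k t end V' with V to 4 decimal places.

0 0 source 0.6667
1 4 load 0.0000
2 8 source -0.2222
3 12 load 0.0000
4 16 source 0.0741
5 20 load 0.0000
6 24 source -0.0247

Γ_L=-1.000000, Γ_S=0.333333; launch V₁=2·75/225=0.666667
k=0 src: V=0.6667
k=1 load: inc=0.666667, refl=0.666667·-1.000000=-0.6667; V=0.000000+0.666667+-0.666667=0.0000
k=2 src: inc=-0.666667, refl=-0.666667·0.333333=-0.2222; V=0.666667+-0.666667+-0.222222=-0.2222
k=3 load: inc=-0.222222, refl=-0.222222·-1.000000=0.2222; V=0.000000+-0.222222+0.222222=0.0000
k=4 src: inc=0.222222, refl=0.222222·0.333333=0.0741; V=-0.222222+0.222222+0.074074=0.0741
k=5 load: inc=0.074074, refl=0.074074·-1.000000=-0.0741; V=0.000000+0.074074+-0.074074=0.0000
k=6 src: inc=-0.074074, refl=-0.074074·0.333333=-0.0247; V=0.074074+-0.074074+-0.024691=-0.0247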